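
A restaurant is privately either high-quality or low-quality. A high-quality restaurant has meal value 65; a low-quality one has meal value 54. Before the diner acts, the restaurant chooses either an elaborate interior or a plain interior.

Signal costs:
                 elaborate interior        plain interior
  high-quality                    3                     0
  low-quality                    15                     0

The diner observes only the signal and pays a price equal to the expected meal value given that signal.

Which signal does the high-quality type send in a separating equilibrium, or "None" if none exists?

Try high-quality → elaborate interior, low-quality → plain interior:
  If types separate, elaborate interior earns payment 65 and plain interior earns 54.
  High-quality: elaborate interior gives 65 − 3 = 62; plain interior gives 54 − 0 = 54. No deviation. ✓
  Low-quality: plain interior gives 54 − 0 = 54; elaborate interior gives 65 − 15 = 50. No deviation. ✓
Both hold — the high-quality type sends elaborate interior.

elaborate interior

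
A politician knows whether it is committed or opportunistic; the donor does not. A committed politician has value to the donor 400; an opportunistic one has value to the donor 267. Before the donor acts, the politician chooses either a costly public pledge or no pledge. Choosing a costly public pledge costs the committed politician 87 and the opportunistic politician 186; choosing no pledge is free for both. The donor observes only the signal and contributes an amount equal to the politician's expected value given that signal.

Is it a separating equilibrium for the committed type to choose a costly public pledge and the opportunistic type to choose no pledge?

If types separate, pledge earns payment 400 and no pledge earns 267.
Committed: pledge gives 400 − 87 = 313; no pledge gives 267 − 0 = 267. No deviation. ✓
Opportunistic: no pledge gives 267 − 0 = 267; pledge gives 400 − 186 = 214. No deviation. ✓
Both incentive constraints hold.

Yes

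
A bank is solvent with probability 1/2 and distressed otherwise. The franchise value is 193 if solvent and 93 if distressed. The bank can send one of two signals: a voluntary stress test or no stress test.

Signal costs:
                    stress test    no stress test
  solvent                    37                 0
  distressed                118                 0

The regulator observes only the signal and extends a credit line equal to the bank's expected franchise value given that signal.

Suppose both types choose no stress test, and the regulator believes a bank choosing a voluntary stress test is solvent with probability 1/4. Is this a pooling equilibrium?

Yes

On the equilibrium path (no stress test) the regulator holds the prior 1/2 and pays 1/2·193 + 1/2·93 = 143. Off-path (stress test) belief 1/4 gives 1/4·193 + 3/4·93 = 118.
Solvent: no stress test gives 143 − 0 = 143; stress test gives 118 − 37 = 81. Stays. ✓
Distressed: no stress test gives 143 − 0 = 143; stress test gives 118 − 118 = 0. Stays. ✓
Beliefs are Bayes-consistent on-path and both types best-respond.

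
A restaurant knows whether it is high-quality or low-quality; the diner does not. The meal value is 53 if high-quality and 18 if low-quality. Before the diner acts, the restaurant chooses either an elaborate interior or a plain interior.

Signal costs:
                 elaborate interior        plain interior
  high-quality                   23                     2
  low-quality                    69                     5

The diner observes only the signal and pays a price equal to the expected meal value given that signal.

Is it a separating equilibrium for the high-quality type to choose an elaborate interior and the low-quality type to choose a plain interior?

Yes

Under separation the diner infers type exactly: elaborate interior → high-quality (pays 53), plain interior → low-quality (pays 18).
High-quality: elaborate interior gives 53 − 23 = 30; plain interior gives 18 − 2 = 16. No deviation. ✓
Low-quality: plain interior gives 18 − 5 = 13; elaborate interior gives 53 − 69 = -16. No deviation. ✓
Neither type gains from mimicking the other.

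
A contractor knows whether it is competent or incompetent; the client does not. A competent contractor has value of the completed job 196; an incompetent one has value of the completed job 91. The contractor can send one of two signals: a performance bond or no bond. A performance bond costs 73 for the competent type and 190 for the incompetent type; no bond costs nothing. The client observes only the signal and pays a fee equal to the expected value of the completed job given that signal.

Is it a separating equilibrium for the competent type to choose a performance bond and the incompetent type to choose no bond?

If types separate, bond earns payment 196 and no bond earns 91.
Competent: bond gives 196 − 73 = 123; no bond gives 91 − 0 = 91. No deviation. ✓
Incompetent: no bond gives 91 − 0 = 91; bond gives 196 − 190 = 6. No deviation. ✓
Neither type gains from mimicking the other.

Yes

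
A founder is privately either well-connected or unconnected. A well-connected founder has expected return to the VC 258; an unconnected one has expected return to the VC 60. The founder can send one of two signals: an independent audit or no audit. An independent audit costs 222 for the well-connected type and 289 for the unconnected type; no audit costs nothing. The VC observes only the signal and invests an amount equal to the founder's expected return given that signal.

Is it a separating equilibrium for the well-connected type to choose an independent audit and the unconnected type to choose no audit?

Under separation the VC infers type exactly: audit → well-connected (pays 258), no audit → unconnected (pays 60).
Well-connected: audit gives 258 − 222 = 36; no audit gives 60 − 0 = 60. Would deviate. ✗
Unconnected: no audit gives 60 − 0 = 60; audit gives 258 − 289 = -31. No deviation. ✓

No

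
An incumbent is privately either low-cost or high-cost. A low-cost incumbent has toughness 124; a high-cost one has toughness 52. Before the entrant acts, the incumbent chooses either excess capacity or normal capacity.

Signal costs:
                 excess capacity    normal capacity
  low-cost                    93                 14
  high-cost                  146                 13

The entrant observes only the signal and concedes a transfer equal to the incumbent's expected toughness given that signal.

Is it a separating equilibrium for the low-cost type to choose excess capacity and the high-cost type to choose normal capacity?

No

Under separation the entrant infers type exactly: excess capacity → low-cost (pays 124), normal capacity → high-cost (pays 52).
Low-cost: excess capacity gives 124 − 93 = 31; normal capacity gives 52 − 14 = 38. Would deviate. ✗
High-cost: normal capacity gives 52 − 13 = 39; excess capacity gives 124 − 146 = -22. No deviation. ✓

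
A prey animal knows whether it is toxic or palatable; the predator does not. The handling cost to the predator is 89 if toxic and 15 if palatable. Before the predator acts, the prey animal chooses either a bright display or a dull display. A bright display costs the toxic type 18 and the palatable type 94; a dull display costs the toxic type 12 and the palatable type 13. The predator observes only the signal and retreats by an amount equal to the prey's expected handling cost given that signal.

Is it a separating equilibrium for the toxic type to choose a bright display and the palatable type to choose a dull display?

Yes

Under separation the predator infers type exactly: bright display → toxic (pays 89), dull display → palatable (pays 15).
Toxic: bright display gives 89 − 18 = 71; dull display gives 15 − 12 = 3. No deviation. ✓
Palatable: dull display gives 15 − 13 = 2; bright display gives 89 − 94 = -5. No deviation. ✓
Neither type gains from mimicking the other.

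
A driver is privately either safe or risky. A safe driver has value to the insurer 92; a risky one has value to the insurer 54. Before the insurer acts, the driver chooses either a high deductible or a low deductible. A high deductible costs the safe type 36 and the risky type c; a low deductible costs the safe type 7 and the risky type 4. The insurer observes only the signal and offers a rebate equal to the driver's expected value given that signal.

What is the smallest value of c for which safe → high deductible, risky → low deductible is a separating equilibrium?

42

Under separation: high deductible → safe (pays 92); low deductible → risky (pays 54).
Safe: 92 − 36 = 56 ≥ 54 − 7 = 47. Holds regardless of c. ✓
Risky: 54 − 4 ≥ 92 − c, so c ≥ 92 − 50 = 42.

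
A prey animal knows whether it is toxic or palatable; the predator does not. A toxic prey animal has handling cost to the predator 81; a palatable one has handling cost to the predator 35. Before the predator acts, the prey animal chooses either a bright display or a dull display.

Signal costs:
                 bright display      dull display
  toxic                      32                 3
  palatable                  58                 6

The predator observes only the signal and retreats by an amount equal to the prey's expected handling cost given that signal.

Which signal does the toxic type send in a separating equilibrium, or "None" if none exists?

Try toxic → bright display, palatable → dull display:
  Under separation the predator infers type exactly: bright display → toxic (pays 81), dull display → palatable (pays 35).
  Toxic: bright display gives 81 − 32 = 49; dull display gives 35 − 3 = 32. No deviation. ✓
  Palatable: dull display gives 35 − 6 = 29; bright display gives 81 − 58 = 23. No deviation. ✓
Both hold — the toxic type sends bright display.

bright display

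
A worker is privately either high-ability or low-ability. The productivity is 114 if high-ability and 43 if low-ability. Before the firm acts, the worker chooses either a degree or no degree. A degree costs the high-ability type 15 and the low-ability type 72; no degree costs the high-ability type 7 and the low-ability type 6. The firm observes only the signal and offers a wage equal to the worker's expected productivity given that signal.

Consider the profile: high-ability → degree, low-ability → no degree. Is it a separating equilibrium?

No

If types separate, degree earns payment 114 and no degree earns 43.
High-ability: degree gives 114 − 15 = 99; no degree gives 43 − 7 = 36. No deviation. ✓
Low-ability: no degree gives 43 − 6 = 37; degree gives 114 − 72 = 42. Would deviate. ✗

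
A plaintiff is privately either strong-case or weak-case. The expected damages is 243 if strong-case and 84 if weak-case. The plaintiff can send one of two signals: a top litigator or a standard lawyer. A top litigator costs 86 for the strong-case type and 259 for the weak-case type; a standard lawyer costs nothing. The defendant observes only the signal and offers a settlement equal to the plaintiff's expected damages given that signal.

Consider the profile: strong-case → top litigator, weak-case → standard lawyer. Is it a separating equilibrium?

If types separate, top litigator earns payment 243 and standard lawyer earns 84.
Strong-case: top litigator gives 243 − 86 = 157; standard lawyer gives 84 − 0 = 84. No deviation. ✓
Weak-case: standard lawyer gives 84 − 0 = 84; top litigator gives 243 − 259 = -16. No deviation. ✓
Neither type gains from mimicking the other.

Yes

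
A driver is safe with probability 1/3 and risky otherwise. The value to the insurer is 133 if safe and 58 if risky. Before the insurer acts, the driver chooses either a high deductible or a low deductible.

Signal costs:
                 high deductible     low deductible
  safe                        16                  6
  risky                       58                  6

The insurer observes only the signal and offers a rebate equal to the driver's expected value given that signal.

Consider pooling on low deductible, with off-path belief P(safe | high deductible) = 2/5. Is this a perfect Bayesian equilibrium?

Yes

On the equilibrium path (low deductible) the insurer holds the prior 1/3 and pays 1/3·133 + 2/3·58 = 83. Off-path (high deductible) belief 2/5 gives 2/5·133 + 3/5·58 = 88.
Safe: low deductible gives 83 − 6 = 77; high deductible gives 88 − 16 = 72. Stays. ✓
Risky: low deductible gives 83 − 6 = 77; high deductible gives 88 − 58 = 30. Stays. ✓
Beliefs are Bayes-consistent on-path and both types best-respond.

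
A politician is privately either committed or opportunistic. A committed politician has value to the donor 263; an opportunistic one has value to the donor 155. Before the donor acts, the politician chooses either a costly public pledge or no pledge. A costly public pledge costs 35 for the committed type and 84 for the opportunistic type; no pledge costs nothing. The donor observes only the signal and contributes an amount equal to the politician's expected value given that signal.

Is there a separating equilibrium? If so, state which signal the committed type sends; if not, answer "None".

Try committed → pledge, opportunistic → no pledge:
  Under separation the donor infers type exactly: pledge → committed (pays 263), no pledge → opportunistic (pays 155).
  Committed: pledge gives 263 − 35 = 228; no pledge gives 155 − 0 = 155. No deviation. ✓
  Opportunistic: no pledge gives 155 − 0 = 155; pledge gives 263 − 84 = 179. Would deviate. ✗
Try committed → no pledge, opportunistic → pledge:
  Under separation the donor infers type exactly: no pledge → committed (pays 263), pledge → opportunistic (pays 155).
  Committed: no pledge gives 263 − 0 = 263; pledge gives 155 − 35 = 120. No deviation. ✓
  Opportunistic: pledge gives 155 − 84 = 71; no pledge gives 263 − 0 = 263. Would deviate. ✗
Neither assignment is incentive-compatible.

None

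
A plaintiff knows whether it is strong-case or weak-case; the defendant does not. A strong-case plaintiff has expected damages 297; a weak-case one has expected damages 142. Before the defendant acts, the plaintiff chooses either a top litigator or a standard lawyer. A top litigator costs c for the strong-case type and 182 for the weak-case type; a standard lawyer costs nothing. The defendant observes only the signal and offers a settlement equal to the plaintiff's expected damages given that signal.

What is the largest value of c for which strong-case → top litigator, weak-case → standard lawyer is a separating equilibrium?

155

Under separation: top litigator → strong-case (pays 297); standard lawyer → weak-case (pays 142).
Weak-case: 142 − 0 = 142 ≥ 297 − 182 = 115. Holds regardless of c. ✓
Strong-case: 297 − c ≥ 142 − 0, so c ≤ 297 − 142 = 155.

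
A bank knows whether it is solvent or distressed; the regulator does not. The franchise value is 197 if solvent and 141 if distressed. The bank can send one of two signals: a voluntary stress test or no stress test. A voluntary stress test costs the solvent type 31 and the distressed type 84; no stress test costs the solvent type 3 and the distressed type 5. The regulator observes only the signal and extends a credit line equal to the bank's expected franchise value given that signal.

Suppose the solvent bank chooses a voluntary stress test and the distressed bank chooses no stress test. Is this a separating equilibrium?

If types separate, stress test earns payment 197 and no stress test earns 141.
Solvent: stress test gives 197 − 31 = 166; no stress test gives 141 − 3 = 138. No deviation. ✓
Distressed: no stress test gives 141 − 5 = 136; stress test gives 197 − 84 = 113. No deviation. ✓
Neither type gains from mimicking the other.

Yes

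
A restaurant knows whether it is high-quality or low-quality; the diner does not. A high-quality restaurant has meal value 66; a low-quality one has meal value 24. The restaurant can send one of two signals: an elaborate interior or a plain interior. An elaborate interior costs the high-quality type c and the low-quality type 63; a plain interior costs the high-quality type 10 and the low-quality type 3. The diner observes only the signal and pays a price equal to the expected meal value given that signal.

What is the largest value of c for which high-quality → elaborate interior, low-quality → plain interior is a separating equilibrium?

52

Under separation: elaborate interior → high-quality (pays 66); plain interior → low-quality (pays 24).
Low-quality: 24 − 3 = 21 ≥ 66 − 63 = 3. Holds regardless of c. ✓
High-quality: 66 − c ≥ 24 − 10, so c ≤ 66 − 14 = 52.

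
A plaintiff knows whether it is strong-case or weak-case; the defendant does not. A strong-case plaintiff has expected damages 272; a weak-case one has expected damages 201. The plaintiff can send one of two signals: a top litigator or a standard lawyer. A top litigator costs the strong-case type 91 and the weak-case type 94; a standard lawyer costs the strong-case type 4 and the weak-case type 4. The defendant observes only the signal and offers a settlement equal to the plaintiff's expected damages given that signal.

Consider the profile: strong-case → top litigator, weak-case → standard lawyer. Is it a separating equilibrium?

No

If types separate, top litigator earns payment 272 and standard lawyer earns 201.
Strong-case: top litigator gives 272 − 91 = 181; standard lawyer gives 201 − 4 = 197. Would deviate. ✗
Weak-case: standard lawyer gives 201 − 4 = 197; top litigator gives 272 − 94 = 178. No deviation. ✓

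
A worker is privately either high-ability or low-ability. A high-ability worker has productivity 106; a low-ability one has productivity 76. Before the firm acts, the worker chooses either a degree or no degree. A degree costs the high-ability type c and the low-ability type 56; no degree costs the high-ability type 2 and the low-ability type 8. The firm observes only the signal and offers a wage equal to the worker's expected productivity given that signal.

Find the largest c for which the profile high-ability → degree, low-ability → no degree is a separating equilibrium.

Under separation: degree → high-ability (pays 106); no degree → low-ability (pays 76).
Low-ability: 76 − 8 = 68 ≥ 106 − 56 = 50. Holds regardless of c. ✓
High-ability: 106 − c ≥ 76 − 2, so c ≤ 106 − 74 = 32.

32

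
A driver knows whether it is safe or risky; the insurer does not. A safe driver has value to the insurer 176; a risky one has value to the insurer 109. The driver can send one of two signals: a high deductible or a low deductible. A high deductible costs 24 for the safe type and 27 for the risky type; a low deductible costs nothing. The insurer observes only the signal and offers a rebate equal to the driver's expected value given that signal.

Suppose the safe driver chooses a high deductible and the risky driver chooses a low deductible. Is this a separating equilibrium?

If types separate, high deductible earns payment 176 and low deductible earns 109.
Safe: high deductible gives 176 − 24 = 152; low deductible gives 109 − 0 = 109. No deviation. ✓
Risky: low deductible gives 109 − 0 = 109; high deductible gives 176 − 27 = 149. Would deviate. ✗

No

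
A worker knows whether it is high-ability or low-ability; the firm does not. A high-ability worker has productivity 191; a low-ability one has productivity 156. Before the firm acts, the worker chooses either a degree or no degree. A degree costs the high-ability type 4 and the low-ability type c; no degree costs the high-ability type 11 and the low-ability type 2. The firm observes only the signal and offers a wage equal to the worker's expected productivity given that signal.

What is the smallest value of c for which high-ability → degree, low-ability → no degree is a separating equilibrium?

Under separation: degree → high-ability (pays 191); no degree → low-ability (pays 156).
High-ability: 191 − 4 = 187 ≥ 156 − 11 = 145. Holds regardless of c. ✓
Low-ability: 156 − 2 ≥ 191 − c, so c ≥ 191 − 154 = 37.

37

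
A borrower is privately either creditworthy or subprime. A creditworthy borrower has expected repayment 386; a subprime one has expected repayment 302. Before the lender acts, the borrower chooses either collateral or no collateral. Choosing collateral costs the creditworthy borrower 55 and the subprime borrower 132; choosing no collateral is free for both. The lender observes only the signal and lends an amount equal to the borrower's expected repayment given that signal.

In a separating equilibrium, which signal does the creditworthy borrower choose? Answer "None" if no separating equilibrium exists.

collateral

Try creditworthy → collateral, subprime → no collateral:
  If types separate, collateral earns payment 386 and no collateral earns 302.
  Creditworthy: collateral gives 386 − 55 = 331; no collateral gives 302 − 0 = 302. No deviation. ✓
  Subprime: no collateral gives 302 − 0 = 302; collateral gives 386 − 132 = 254. No deviation. ✓
Both hold — the creditworthy type sends collateral.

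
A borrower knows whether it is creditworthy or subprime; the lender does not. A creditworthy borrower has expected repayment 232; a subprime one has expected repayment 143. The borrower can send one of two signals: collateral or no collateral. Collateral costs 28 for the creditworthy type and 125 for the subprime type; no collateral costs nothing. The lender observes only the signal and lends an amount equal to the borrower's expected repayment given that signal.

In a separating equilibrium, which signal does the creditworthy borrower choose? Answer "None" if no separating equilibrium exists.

Try creditworthy → collateral, subprime → no collateral:
  If types separate, collateral earns payment 232 and no collateral earns 143.
  Creditworthy: collateral gives 232 − 28 = 204; no collateral gives 143 − 0 = 143. No deviation. ✓
  Subprime: no collateral gives 143 − 0 = 143; collateral gives 232 − 125 = 107. No deviation. ✓
Both hold — the creditworthy type sends collateral.

collateral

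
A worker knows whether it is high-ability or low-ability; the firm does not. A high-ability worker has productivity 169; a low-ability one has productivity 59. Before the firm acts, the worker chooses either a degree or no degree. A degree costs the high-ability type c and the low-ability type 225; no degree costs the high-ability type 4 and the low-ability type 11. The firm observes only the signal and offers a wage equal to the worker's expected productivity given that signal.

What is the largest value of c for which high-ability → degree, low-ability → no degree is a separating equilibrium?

Under separation: degree → high-ability (pays 169); no degree → low-ability (pays 59).
Low-ability: 59 − 11 = 48 ≥ 169 − 225 = -56. Holds regardless of c. ✓
High-ability: 169 − c ≥ 59 − 4, so c ≤ 169 − 55 = 114.

114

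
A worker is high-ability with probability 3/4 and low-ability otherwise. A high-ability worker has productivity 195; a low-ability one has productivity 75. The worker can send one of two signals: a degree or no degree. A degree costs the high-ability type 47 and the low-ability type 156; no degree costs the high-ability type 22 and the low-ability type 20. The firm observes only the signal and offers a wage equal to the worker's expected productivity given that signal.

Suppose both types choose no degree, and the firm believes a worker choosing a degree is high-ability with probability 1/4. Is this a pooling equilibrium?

On the equilibrium path (no degree) the firm holds the prior 3/4 and pays 3/4·195 + 1/4·75 = 165. Off-path (degree) belief 1/4 gives 1/4·195 + 3/4·75 = 105.
High-ability: no degree gives 165 − 22 = 143; degree gives 105 − 47 = 58. Stays. ✓
Low-ability: no degree gives 165 − 20 = 145; degree gives 105 − 156 = -51. Stays. ✓
Beliefs are Bayes-consistent on-path and both types best-respond.

Yes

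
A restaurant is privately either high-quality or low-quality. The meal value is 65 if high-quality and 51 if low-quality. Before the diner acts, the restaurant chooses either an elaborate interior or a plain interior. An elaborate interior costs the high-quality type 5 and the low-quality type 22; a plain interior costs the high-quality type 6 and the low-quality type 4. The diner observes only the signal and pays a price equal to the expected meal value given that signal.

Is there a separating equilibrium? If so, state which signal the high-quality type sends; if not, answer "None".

elaborate interior

Try high-quality → elaborate interior, low-quality → plain interior:
  If types separate, elaborate interior earns payment 65 and plain interior earns 51.
  High-quality: elaborate interior gives 65 − 5 = 60; plain interior gives 51 − 6 = 45. No deviation. ✓
  Low-quality: plain interior gives 51 − 4 = 47; elaborate interior gives 65 − 22 = 43. No deviation. ✓
Both hold — the high-quality type sends elaborate interior.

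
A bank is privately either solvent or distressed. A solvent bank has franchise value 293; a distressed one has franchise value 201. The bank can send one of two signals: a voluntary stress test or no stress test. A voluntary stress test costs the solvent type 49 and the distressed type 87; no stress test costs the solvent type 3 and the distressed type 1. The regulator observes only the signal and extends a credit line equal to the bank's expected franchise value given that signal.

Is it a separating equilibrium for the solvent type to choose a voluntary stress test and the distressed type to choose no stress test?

No

If types separate, stress test earns payment 293 and no stress test earns 201.
Solvent: stress test gives 293 − 49 = 244; no stress test gives 201 − 3 = 198. No deviation. ✓
Distressed: no stress test gives 201 − 1 = 200; stress test gives 293 − 87 = 206. Would deviate. ✗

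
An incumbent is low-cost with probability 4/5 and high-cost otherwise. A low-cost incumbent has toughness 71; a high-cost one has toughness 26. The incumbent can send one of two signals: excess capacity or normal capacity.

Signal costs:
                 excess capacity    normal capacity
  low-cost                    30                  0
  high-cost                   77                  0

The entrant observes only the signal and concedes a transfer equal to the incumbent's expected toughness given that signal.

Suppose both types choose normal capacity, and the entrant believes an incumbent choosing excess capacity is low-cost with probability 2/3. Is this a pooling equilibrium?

Yes

On the equilibrium path (normal capacity) the entrant holds the prior 4/5 and pays 4/5·71 + 1/5·26 = 62. Off-path (excess capacity) belief 2/3 gives 2/3·71 + 1/3·26 = 56.
Low-cost: normal capacity gives 62 − 0 = 62; excess capacity gives 56 − 30 = 26. Stays. ✓
High-cost: normal capacity gives 62 − 0 = 62; excess capacity gives 56 − 77 = -21. Stays. ✓
Beliefs are Bayes-consistent on-path and both types best-respond.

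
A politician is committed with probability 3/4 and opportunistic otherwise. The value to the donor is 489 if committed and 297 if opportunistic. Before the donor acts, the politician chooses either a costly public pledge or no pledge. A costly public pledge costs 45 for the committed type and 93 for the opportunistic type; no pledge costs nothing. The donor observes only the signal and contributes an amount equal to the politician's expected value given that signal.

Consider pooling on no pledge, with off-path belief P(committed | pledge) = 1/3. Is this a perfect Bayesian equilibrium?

On the equilibrium path (no pledge) the donor holds the prior 3/4 and pays 3/4·489 + 1/4·297 = 441. Off-path (pledge) belief 1/3 gives 1/3·489 + 2/3·297 = 361.
Committed: no pledge gives 441 − 0 = 441; pledge gives 361 − 45 = 316. Stays. ✓
Opportunistic: no pledge gives 441 − 0 = 441; pledge gives 361 − 93 = 268. Stays. ✓
Beliefs are Bayes-consistent on-path and both types best-respond.

Yes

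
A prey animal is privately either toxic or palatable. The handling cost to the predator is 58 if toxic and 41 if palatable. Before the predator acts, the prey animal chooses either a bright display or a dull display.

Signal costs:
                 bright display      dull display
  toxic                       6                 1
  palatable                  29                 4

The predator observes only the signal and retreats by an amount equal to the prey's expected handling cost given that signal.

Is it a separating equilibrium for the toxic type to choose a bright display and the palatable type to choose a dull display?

Yes

Under separation the predator infers type exactly: bright display → toxic (pays 58), dull display → palatable (pays 41).
Toxic: bright display gives 58 − 6 = 52; dull display gives 41 − 1 = 40. No deviation. ✓
Palatable: dull display gives 41 − 4 = 37; bright display gives 58 − 29 = 29. No deviation. ✓
Both incentive constraints hold.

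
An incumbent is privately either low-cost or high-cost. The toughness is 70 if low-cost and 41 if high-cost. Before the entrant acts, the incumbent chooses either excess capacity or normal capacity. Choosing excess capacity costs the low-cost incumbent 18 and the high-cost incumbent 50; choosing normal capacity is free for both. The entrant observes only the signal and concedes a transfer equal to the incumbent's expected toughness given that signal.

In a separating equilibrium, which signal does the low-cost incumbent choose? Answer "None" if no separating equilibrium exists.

excess capacity

Try low-cost → excess capacity, high-cost → normal capacity:
  If types separate, excess capacity earns payment 70 and normal capacity earns 41.
  Low-cost: excess capacity gives 70 − 18 = 52; normal capacity gives 41 − 0 = 41. No deviation. ✓
  High-cost: normal capacity gives 41 − 0 = 41; excess capacity gives 70 − 50 = 20. No deviation. ✓
Both hold — the low-cost type sends excess capacity.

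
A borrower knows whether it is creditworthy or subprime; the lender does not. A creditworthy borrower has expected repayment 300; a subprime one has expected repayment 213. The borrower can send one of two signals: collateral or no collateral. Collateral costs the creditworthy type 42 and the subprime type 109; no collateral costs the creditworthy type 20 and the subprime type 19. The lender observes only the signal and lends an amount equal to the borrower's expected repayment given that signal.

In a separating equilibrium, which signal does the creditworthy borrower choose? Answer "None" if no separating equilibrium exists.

collateral

Try creditworthy → collateral, subprime → no collateral:
  If types separate, collateral earns payment 300 and no collateral earns 213.
  Creditworthy: collateral gives 300 − 42 = 258; no collateral gives 213 − 20 = 193. No deviation. ✓
  Subprime: no collateral gives 213 − 19 = 194; collateral gives 300 − 109 = 191. No deviation. ✓
Both hold — the creditworthy type sends collateral.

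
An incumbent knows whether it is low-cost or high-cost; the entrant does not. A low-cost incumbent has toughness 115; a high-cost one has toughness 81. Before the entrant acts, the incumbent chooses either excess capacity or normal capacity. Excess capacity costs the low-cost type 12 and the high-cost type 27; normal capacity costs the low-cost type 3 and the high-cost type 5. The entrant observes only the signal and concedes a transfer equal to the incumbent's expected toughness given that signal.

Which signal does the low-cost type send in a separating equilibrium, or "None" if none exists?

None

Try low-cost → excess capacity, high-cost → normal capacity:
  Under separation the entrant infers type exactly: excess capacity → low-cost (pays 115), normal capacity → high-cost (pays 81).
  Low-cost: excess capacity gives 115 − 12 = 103; normal capacity gives 81 − 3 = 78. No deviation. ✓
  High-cost: normal capacity gives 81 − 5 = 76; excess capacity gives 115 − 27 = 88. Would deviate. ✗
Try low-cost → normal capacity, high-cost → excess capacity:
  Under separation the entrant infers type exactly: normal capacity → low-cost (pays 115), excess capacity → high-cost (pays 81).
  Low-cost: normal capacity gives 115 − 3 = 112; excess capacity gives 81 − 12 = 69. No deviation. ✓
  High-cost: excess capacity gives 81 − 27 = 54; normal capacity gives 115 − 5 = 110. Would deviate. ✗
Neither assignment is incentive-compatible.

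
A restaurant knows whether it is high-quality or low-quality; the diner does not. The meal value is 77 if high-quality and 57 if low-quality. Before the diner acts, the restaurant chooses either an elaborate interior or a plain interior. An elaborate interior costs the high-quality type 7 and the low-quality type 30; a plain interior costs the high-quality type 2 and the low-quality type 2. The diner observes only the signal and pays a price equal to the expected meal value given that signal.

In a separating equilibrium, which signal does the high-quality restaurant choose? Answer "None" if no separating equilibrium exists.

Try high-quality → elaborate interior, low-quality → plain interior:
  If types separate, elaborate interior earns payment 77 and plain interior earns 57.
  High-quality: elaborate interior gives 77 − 7 = 70; plain interior gives 57 − 2 = 55. No deviation. ✓
  Low-quality: plain interior gives 57 − 2 = 55; elaborate interior gives 77 − 30 = 47. No deviation. ✓
Both hold — the high-quality type sends elaborate interior.

elaborate interior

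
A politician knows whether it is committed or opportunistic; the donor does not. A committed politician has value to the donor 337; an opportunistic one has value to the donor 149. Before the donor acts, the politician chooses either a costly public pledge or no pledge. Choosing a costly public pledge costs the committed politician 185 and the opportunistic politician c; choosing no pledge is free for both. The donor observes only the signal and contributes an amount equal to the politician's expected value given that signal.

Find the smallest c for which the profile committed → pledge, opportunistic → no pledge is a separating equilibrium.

188

Under separation: pledge → committed (pays 337); no pledge → opportunistic (pays 149).
Committed: 337 − 185 = 152 ≥ 149 − 0 = 149. Holds regardless of c. ✓
Opportunistic: 149 − 0 ≥ 337 − c, so c ≥ 337 − 149 = 188.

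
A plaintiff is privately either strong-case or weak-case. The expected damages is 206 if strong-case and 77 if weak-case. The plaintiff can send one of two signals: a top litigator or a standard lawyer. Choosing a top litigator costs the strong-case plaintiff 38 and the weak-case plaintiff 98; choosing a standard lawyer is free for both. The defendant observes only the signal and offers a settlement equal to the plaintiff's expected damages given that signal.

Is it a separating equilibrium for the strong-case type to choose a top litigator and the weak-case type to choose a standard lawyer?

Under separation the defendant infers type exactly: top litigator → strong-case (pays 206), standard lawyer → weak-case (pays 77).
Strong-case: top litigator gives 206 − 38 = 168; standard lawyer gives 77 − 0 = 77. No deviation. ✓
Weak-case: standard lawyer gives 77 − 0 = 77; top litigator gives 206 − 98 = 108. Would deviate. ✗

No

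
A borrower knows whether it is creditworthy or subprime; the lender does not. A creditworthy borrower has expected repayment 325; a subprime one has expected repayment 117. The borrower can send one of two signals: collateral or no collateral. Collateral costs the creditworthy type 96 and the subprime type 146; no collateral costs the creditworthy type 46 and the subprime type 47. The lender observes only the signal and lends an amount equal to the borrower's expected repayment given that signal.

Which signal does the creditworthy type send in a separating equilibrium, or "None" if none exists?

None

Try creditworthy → collateral, subprime → no collateral:
  If types separate, collateral earns payment 325 and no collateral earns 117.
  Creditworthy: collateral gives 325 − 96 = 229; no collateral gives 117 − 46 = 71. No deviation. ✓
  Subprime: no collateral gives 117 − 47 = 70; collateral gives 325 − 146 = 179. Would deviate. ✗
Try creditworthy → no collateral, subprime → collateral:
  If types separate, no collateral earns payment 325 and collateral earns 117.
  Creditworthy: no collateral gives 325 − 46 = 279; collateral gives 117 − 96 = 21. No deviation. ✓
  Subprime: collateral gives 117 − 146 = -29; no collateral gives 325 − 47 = 278. Would deviate. ✗
Neither assignment is incentive-compatible.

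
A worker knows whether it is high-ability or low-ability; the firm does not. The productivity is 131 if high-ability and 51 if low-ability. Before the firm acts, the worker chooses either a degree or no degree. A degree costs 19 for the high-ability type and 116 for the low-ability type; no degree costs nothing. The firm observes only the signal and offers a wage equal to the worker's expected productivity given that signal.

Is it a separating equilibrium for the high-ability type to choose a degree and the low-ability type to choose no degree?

If types separate, degree earns payment 131 and no degree earns 51.
High-ability: degree gives 131 − 19 = 112; no degree gives 51 − 0 = 51. No deviation. ✓
Low-ability: no degree gives 51 − 0 = 51; degree gives 131 − 116 = 15. No deviation. ✓
Both incentive constraints hold.

Yes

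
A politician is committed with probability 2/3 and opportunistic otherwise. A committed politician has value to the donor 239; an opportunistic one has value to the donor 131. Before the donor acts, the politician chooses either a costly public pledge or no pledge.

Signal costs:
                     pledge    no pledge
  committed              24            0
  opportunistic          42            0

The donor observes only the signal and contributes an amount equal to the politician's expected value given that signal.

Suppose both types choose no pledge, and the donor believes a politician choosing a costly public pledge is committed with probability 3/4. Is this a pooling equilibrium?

On the equilibrium path (no pledge) the donor holds the prior 2/3 and pays 2/3·239 + 1/3·131 = 203. Off-path (pledge) belief 3/4 gives 3/4·239 + 1/4·131 = 212.
Committed: no pledge gives 203 − 0 = 203; pledge gives 212 − 24 = 188. Stays. ✓
Opportunistic: no pledge gives 203 − 0 = 203; pledge gives 212 − 42 = 170. Stays. ✓
Beliefs are Bayes-consistent on-path and both types best-respond.

Yes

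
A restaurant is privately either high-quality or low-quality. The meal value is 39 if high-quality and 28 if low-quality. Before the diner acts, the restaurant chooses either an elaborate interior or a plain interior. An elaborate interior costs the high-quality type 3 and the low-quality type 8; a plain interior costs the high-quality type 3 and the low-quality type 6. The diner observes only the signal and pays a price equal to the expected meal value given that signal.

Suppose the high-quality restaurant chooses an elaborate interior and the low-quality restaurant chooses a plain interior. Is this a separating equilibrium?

No

If types separate, elaborate interior earns payment 39 and plain interior earns 28.
High-quality: elaborate interior gives 39 − 3 = 36; plain interior gives 28 − 3 = 25. No deviation. ✓
Low-quality: plain interior gives 28 − 6 = 22; elaborate interior gives 39 − 8 = 31. Would deviate. ✗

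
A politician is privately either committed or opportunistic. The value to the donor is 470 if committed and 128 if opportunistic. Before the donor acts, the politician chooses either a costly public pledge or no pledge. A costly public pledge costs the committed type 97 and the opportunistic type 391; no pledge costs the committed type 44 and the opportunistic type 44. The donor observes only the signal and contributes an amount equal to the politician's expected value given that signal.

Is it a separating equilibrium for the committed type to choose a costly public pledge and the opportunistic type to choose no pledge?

Under separation the donor infers type exactly: pledge → committed (pays 470), no pledge → opportunistic (pays 128).
Committed: pledge gives 470 − 97 = 373; no pledge gives 128 − 44 = 84. No deviation. ✓
Opportunistic: no pledge gives 128 − 44 = 84; pledge gives 470 − 391 = 79. No deviation. ✓
Neither type gains from mimicking the other.

Yes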